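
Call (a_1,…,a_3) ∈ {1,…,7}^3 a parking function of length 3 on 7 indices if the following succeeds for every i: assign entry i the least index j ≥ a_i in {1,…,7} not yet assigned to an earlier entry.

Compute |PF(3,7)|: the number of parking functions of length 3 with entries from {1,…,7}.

Count = (7+1−3)·(7+1)^{3−1} = 5 · 64 = 320 [KW]
Check (3,1,7) → sorted (1,3,7): b_i ≤ 4+i ∀i, a PF.

320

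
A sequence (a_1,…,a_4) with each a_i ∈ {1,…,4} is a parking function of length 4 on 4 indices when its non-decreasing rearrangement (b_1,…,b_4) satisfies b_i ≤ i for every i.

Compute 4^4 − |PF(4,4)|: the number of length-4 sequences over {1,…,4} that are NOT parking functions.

131

|PF| = (5−4)·5^(4−1) = 1×125 = 125 (Pollak)
E.g. (4,2,4,3) → sorted (2,3,4,4): b_1=2>1, not a PF.
So 256 − 125 = 131 fail.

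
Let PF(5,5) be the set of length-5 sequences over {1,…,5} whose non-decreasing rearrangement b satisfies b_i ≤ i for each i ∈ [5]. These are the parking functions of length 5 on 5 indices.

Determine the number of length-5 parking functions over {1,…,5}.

1296

|PF(5,5)| = (6−5)·6^(5−1) = 1 · 1296 = 1296 [KW]
Example (4,4,1,3,2) → sorted (1,2,3,4,4): b_i ≤ i ∀i, a PF.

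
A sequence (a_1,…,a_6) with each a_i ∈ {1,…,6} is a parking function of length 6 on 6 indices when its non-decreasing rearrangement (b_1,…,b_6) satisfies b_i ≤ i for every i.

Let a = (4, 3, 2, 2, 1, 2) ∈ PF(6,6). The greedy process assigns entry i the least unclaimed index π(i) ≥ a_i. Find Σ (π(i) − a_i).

Σπ = 21 ({1..6} each once); Σa = 4+3+2+2+1+2 = 14; disp = 21−14 = 7.

7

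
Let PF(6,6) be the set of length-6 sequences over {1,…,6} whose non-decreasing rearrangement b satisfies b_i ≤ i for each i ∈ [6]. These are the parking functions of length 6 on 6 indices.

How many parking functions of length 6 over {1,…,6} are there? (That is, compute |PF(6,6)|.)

16807

|PF(6,6)| = (6−6+1)·(6+1)^(6−1) = 1 · 16807 = 16807 [KW]
E.g. (4,2,2,5,2,1) → sorted (1,2,2,2,4,5): b_i ≤ i ∀i, a PF.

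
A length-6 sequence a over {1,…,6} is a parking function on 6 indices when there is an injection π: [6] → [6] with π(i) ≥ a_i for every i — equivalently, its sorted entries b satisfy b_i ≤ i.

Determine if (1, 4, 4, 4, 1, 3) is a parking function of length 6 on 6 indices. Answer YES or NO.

Sorted: b = (1, 1, 3, 4, 4, 4).
  b_1=1 ≤ 1
  b_2=1 ≤ 2
  b_3=3 ≤ 3
  b_4=4 ≤ 4
  b_5=4 ≤ 5
  b_6=4 ≤ 6
All bounds hold ⇒ YES

YES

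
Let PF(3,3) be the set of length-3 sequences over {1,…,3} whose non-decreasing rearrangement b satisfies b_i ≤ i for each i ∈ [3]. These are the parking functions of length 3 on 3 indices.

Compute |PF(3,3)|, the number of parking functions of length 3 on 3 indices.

16

#PF = (3−3+1)·(3+1)^(3−1) = 1 · 16 = 16
Example (1,1,2) → sorted (1,1,2): b_i ≤ i ∀i, a PF.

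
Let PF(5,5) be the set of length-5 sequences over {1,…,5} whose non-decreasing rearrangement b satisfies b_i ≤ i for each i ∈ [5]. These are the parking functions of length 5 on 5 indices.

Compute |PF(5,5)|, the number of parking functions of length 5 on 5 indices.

1296

#PF = 1·6^4 = 1·1296 = 1296 (Konheim–Weiss)
Example (5,2,1,2,2) → sorted (1,2,2,2,5): b_i ≤ i ∀i, a PF.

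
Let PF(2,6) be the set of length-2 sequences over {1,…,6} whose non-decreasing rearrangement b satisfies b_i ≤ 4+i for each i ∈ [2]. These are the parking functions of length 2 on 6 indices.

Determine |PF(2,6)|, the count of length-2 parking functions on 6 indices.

|PF| = (6−2+1)·(6+1)^(2−1) = 5×7 = 35 [KW]
Example (5,5) → sorted (5,5): b_i ≤ 4+i ∀i, a PF.

35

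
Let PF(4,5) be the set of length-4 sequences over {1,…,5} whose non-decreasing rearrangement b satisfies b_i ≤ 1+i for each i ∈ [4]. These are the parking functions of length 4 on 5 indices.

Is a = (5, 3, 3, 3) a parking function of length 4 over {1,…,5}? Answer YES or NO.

Rearranged: b = (3, 3, 3, 5).
  b_1=3 > 2
  fails at i=1 ⇒ NO

NO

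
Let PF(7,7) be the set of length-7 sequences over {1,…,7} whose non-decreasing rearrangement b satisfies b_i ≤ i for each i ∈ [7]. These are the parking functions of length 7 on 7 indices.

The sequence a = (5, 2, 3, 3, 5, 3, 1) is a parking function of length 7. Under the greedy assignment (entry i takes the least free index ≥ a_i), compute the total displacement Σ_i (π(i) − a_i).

6

Σπ = 28 ({1..7} each once); Σa = 5+2+3+3+5+3+1 = 22; disp = 28−22 = 6.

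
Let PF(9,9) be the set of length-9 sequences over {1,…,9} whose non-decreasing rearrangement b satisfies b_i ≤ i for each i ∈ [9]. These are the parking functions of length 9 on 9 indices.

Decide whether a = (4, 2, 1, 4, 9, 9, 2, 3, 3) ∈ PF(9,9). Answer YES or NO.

NO

Rearranged: b = (1, 2, 2, 3, 3, 4, 4, 9, 9).
  b_1=1 ≤ 1
  b_2=2 ≤ 2
  b_3=2 ≤ 3
  b_4=3 ≤ 4
  b_5=3 ≤ 5
  b_6=4 ≤ 6
  b_7=4 ≤ 7
  b_8=9 > 8
  fails at i=8 ⇒ NO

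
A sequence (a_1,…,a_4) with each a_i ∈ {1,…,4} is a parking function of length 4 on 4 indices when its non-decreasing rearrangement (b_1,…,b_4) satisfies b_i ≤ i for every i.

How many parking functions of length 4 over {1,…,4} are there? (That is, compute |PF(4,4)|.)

125

Count = (4−4+1)·(4+1)^(4−1) = 1·125 = 125
Example (2,1,3,4) → sorted (1,2,3,4): b_i ≤ i ∀i, a PF.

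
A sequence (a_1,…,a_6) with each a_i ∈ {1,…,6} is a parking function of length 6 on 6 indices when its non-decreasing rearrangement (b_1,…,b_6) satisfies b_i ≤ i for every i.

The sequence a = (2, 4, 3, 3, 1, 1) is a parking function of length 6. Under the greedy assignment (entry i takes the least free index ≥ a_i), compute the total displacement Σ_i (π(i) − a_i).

Σπ(i) = 1+…+6 = 21; Σa = 2+4+3+3+1+1 = 14; disp = 21−14 = 7.

7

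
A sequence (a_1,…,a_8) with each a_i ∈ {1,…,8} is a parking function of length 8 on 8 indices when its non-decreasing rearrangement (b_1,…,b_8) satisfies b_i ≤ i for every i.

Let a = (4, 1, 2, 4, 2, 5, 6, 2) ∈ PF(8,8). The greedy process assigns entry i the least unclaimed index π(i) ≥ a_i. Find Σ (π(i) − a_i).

10

Σπ = 36 ({1..8} each once); Σa = 4+1+2+4+2+5+6+2 = 26; disp = 36−26 = 10.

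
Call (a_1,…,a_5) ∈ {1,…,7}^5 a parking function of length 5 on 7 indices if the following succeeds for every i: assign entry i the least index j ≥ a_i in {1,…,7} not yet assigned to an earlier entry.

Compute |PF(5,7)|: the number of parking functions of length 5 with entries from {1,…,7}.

12288

#PF = 3·8^4 = 3·4096 = 12288 (Pollak)
Example (6,6,4,3,3) → sorted (3,3,4,6,6): b_i ≤ 2+i ∀i, a PF.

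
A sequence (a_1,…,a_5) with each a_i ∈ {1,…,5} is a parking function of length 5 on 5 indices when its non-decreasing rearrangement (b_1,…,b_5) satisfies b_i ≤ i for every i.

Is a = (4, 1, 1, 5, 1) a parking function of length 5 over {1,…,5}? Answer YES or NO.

Sorted: b = (1, 1, 1, 4, 5).
  b_1=1 ≤ 1
  b_2=1 ≤ 2
  b_3=1 ≤ 3
  b_4=4 ≤ 4
  b_5=5 ≤ 5
All bounds hold ⇒ YES

YES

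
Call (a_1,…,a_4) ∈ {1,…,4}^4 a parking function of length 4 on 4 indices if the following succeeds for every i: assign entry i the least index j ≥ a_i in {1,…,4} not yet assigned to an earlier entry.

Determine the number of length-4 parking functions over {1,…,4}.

125

Count = (4+1−4)·(4+1)^{4−1} = 1·125 = 125 (Pollak)
E.g. (2,3,1,2) → sorted (1,2,2,3): b_i ≤ i ∀i, a PF.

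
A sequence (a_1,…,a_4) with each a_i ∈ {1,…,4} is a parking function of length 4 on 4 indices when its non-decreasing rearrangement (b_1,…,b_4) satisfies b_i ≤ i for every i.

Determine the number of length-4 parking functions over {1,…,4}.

125

|PF(4,4)| = (4+1−4)·(4+1)^{4−1} = 1·125 = 125 (Pollak)
Example (4,1,2,2) → sorted (1,2,2,4): b_i ≤ i ∀i, a PF.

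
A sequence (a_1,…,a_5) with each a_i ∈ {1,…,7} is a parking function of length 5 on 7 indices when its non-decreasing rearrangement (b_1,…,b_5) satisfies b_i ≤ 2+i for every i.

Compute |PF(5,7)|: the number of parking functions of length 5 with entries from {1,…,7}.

|PF(5,7)| = (7−5+1)·(7+1)^(5−1) = 3×4096 = 12288 (Konheim–Weiss)
One tuple (2,5,3,3,1) → sorted (1,2,3,3,5): b_i ≤ 2+i ∀i, a PF.

12288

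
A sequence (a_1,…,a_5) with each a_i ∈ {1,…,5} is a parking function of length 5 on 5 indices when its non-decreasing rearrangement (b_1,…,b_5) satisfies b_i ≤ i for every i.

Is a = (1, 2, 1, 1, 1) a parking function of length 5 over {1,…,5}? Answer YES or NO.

Rearranged: b = (1, 1, 1, 1, 2).
  b_1=1 ≤ 1
  b_2=1 ≤ 2
  b_3=1 ≤ 3
  b_4=1 ≤ 4
  b_5=2 ≤ 5
All bounds hold ⇒ YES

YES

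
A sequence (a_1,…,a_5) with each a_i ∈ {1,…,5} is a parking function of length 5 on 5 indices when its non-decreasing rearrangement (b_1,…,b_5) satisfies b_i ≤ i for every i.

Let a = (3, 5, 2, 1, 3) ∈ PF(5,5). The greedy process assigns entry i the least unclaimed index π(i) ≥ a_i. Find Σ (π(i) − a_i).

Σπ = 15 ({1..5} each once); Σa = 3+5+2+1+3 = 14; disp = 15−14 = 1.

1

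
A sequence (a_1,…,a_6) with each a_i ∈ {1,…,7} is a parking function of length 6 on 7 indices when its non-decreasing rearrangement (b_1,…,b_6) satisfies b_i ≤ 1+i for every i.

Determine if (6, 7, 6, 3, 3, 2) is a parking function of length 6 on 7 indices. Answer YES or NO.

NO

Rearranged: b = (2, 3, 3, 6, 6, 7).
  b_1=2 ≤ 2
  b_2=3 ≤ 3
  b_3=3 ≤ 4
  b_4=6 > 5
  fails at i=4 ⇒ NO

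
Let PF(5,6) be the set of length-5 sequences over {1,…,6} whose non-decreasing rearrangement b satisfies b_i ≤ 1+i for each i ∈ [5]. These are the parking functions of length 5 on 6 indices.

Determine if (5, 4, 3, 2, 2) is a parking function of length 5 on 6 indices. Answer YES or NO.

YES

Rearranged: b = (2, 2, 3, 4, 5).
  b_1=2 ≤ 2
  b_2=2 ≤ 3
  b_3=3 ≤ 4
  b_4=4 ≤ 5
  b_5=5 ≤ 6
All bounds hold ⇒ YES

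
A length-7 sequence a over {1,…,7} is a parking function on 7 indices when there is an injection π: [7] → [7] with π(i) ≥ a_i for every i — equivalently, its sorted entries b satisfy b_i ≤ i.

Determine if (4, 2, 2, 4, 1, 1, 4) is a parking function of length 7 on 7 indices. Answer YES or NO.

Rearranged: b = (1, 1, 2, 2, 4, 4, 4).
  b_1=1 ≤ 1
  b_2=1 ≤ 2
  b_3=2 ≤ 3
  b_4=2 ≤ 4
  b_5=4 ≤ 5
  b_6=4 ≤ 6
  b_7=4 ≤ 7
All bounds hold ⇒ YES

YES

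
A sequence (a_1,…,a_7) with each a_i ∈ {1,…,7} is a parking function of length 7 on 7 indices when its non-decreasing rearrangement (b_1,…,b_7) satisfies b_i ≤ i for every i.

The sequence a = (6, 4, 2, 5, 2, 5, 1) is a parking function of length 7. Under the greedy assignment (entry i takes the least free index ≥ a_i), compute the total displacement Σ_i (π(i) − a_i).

3

Σπ = 28 ({1..7} each once); Σa = 6+4+2+5+2+5+1 = 25; disp = 28−25 = 3.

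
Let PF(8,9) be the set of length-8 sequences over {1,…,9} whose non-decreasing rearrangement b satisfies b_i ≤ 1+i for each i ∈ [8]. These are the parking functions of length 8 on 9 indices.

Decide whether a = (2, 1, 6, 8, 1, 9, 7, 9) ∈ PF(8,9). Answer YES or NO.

Rearranged: b = (1, 1, 2, 6, 7, 8, 9, 9).
  b_1=1 ≤ 2
  b_2=1 ≤ 3
  b_3=2 ≤ 4
  b_4=6 > 5
  fails at i=4 ⇒ NO

NO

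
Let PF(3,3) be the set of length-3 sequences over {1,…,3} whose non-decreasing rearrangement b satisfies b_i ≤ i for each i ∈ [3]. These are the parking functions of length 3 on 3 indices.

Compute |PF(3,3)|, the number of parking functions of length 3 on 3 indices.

|PF(3,3)| = (4−3)·4^(3−1) = 1·16 = 16 [KW]
Example (1,2,3) → sorted (1,2,3): b_i ≤ i ∀i, a PF.

16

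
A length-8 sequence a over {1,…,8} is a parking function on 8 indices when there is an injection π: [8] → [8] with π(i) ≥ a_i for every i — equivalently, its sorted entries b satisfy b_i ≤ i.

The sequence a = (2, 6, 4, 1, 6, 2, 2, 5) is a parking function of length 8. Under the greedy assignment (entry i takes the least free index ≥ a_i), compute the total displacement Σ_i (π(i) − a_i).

8

Σπ = 8·9/2 = 36 (π permutes [8]); Σa = 2+6+4+1+6+2+2+5 = 28; disp = 36−28 = 8.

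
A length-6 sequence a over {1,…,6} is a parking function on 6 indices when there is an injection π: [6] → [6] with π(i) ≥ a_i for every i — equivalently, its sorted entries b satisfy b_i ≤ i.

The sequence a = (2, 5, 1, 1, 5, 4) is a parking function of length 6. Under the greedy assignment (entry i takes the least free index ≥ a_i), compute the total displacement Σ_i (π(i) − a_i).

Σπ = 21 ({1..6} each once); Σa = 2+5+1+1+5+4 = 18; disp = 21−18 = 3.

3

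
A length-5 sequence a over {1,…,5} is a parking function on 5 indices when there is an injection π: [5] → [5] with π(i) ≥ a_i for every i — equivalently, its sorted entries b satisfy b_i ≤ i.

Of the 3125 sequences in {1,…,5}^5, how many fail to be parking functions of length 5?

1829

#PF = 1·6^4 = 1 · 1296 = 1296 [KW]
Check (4,2,2,4,5) → sorted (2,2,4,4,5): b_1=2>1, not a PF.
5^5 − 1296 = 3125 − 1296 = 1829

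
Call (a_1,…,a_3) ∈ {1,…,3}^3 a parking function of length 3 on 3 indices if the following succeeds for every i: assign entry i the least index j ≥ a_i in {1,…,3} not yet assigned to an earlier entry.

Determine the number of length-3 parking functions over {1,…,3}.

16

|PF| = (4−3)·4^(3−1) = 1 · 16 = 16
One tuple (2,1,1) → sorted (1,1,2): b_i ≤ i ∀i, a PF.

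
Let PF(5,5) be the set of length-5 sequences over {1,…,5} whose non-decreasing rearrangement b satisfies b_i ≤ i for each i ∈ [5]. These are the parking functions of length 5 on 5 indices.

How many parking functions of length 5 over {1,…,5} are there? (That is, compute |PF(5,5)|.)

Count = 1·6^4 = 1×1296 = 1296
One tuple (3,2,5,4,1) → sorted (1,2,3,4,5): b_i ≤ i ∀i, a PF.

1296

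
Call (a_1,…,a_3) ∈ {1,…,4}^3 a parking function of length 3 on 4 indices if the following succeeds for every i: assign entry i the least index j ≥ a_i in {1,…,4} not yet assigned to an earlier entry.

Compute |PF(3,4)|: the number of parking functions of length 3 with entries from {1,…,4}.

50

|PF(3,4)| = (4+1−3)·(4+1)^{3−1} = 2×25 = 50 (Pollak)
Example (4,2,1) → sorted (1,2,4): b_i ≤ 1+i ∀i, a PF.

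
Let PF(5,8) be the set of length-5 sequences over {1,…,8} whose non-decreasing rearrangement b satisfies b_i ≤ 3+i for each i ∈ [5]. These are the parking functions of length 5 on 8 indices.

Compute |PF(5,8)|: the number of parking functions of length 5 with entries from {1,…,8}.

Count = 4·9^4 = 4·6561 = 26244
E.g. (7,4,1,2,4) → sorted (1,2,4,4,7): b_i ≤ 3+i ∀i, a PF.

26244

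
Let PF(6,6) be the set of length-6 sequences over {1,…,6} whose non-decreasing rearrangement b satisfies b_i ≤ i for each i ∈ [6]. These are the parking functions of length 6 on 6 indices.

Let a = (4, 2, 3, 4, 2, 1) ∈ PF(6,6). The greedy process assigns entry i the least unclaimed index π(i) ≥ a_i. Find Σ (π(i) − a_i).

Σπ = 21 ({1..6} each once); Σa = 4+2+3+4+2+1 = 16; disp = 21−16 = 5.

5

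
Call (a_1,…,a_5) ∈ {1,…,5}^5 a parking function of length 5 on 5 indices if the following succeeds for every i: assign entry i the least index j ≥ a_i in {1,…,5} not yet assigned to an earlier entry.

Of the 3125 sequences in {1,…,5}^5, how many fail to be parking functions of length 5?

Count = (5+1−5)·(5+1)^{5−1} = 1·1296 = 1296 [KW]
One tuple (3,3,5,1,5) → sorted (1,3,3,5,5): b_2=3>2, not a PF.
So 3125 − 1296 = 1829 fail.

1829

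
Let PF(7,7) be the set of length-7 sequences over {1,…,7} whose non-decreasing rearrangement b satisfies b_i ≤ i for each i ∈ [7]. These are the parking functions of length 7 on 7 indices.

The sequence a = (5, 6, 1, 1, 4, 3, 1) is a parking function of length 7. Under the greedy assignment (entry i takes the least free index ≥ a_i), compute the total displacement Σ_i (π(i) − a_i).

7

Σπ(i) = 1+…+7 = 28; Σa = 5+6+1+1+4+3+1 = 21; disp = 28−21 = 7.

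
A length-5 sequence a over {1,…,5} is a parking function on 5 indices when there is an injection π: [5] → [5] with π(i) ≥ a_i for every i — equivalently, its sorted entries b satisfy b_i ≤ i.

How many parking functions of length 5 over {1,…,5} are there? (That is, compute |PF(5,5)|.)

Count = (5−5+1)·(5+1)^(5−1) = 1×1296 = 1296
Check (5,2,1,4,2) → sorted (1,2,2,4,5): b_i ≤ i ∀i, a PF.

1296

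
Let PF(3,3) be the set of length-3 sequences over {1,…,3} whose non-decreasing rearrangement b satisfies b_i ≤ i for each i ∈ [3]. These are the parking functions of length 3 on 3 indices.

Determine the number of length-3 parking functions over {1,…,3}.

|PF(3,3)| = 1·4^2 = 1·16 = 16 [KW]
One tuple (3,2,1) → sorted (1,2,3): b_i ≤ i ∀i, a PF.

16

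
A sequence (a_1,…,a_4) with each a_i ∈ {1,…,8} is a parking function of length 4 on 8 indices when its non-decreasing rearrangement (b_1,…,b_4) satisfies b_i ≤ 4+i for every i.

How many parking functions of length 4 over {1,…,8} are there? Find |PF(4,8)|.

|PF| = (9−4)·9^(4−1) = 5×729 = 3645 [KW]
Example (8,6,1,1) → sorted (1,1,6,8): b_i ≤ 4+i ∀i, a PF.

3645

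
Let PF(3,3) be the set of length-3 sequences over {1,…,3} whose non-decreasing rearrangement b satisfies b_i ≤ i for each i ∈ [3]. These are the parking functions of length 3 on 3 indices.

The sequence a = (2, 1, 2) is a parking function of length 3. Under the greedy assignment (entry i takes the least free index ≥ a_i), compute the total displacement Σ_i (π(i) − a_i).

1

Σπ(i) = 1+…+3 = 6; Σa = 2+1+2 = 5; disp = 6−5 = 1.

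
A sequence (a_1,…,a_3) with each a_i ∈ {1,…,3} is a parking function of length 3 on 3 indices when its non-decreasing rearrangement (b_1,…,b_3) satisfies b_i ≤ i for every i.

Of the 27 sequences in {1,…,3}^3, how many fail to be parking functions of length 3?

11

|PF| = (4−3)·4^(3−1) = 1×16 = 16
Check (2,3,3) → sorted (2,3,3): b_1=2>1, not a PF.
So 27 − 16 = 11 fail.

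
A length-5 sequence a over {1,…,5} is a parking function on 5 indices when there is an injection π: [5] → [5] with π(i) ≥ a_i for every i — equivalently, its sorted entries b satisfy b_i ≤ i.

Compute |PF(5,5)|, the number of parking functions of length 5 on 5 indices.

Count = (6−5)·6^(5−1) = 1 · 1296 = 1296
Check (1,3,4,2,2) → sorted (1,2,2,3,4): b_i ≤ i ∀i, a PF.

1296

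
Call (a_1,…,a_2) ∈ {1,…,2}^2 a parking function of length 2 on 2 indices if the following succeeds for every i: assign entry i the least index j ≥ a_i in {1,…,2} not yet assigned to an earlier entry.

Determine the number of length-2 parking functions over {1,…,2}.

3

|PF| = 1·3^1 = 1·3 = 3 [KW]
Check (1,2) → sorted (1,2): b_i ≤ i ∀i, a PF.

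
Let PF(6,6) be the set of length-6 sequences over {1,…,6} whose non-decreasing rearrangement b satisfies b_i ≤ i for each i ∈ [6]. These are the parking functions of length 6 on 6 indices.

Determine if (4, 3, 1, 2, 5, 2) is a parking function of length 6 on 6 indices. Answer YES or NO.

YES

Order a: b = (1, 2, 2, 3, 4, 5).
  b_1=1 ≤ 1
  b_2=2 ≤ 2
  b_3=2 ≤ 3
  b_4=3 ≤ 4
  b_5=4 ≤ 5
  b_6=5 ≤ 6
All bounds hold ⇒ YES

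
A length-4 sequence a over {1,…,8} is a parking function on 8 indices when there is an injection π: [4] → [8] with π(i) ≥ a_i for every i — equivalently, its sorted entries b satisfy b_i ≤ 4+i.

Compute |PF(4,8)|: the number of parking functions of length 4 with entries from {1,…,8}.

|PF| = 5·9^3 = 5×729 = 3645
Check (1,3,7,1) → sorted (1,1,3,7): b_i ≤ 4+i ∀i, a PF.

3645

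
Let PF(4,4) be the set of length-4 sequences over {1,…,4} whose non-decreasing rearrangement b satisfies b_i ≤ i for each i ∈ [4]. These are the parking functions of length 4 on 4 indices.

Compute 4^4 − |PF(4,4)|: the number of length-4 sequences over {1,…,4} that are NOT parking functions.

#PF = (5−4)·5^(4−1) = 1×125 = 125 (Konheim–Weiss)
Example (4,4,3,4) → sorted (3,4,4,4): b_1=3>1, not a PF.
Total 256; non-PF = 256−125 = 131

131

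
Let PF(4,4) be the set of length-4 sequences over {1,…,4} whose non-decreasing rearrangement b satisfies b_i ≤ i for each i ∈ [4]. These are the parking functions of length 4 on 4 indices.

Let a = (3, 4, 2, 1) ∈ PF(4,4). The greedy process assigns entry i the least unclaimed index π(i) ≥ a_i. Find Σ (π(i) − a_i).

0

Σπ = 10 ({1..4} each once); Σa = 3+4+2+1 = 10; disp = 10−10 = 0.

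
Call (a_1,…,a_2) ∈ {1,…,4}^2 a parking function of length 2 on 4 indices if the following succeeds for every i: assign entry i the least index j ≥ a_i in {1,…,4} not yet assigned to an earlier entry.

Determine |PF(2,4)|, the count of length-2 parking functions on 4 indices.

15

|PF| = (4−2+1)·(4+1)^(2−1) = 3·5 = 15 (Pollak)
One tuple (1,4) → sorted (1,4): b_i ≤ 2+i ∀i, a PF.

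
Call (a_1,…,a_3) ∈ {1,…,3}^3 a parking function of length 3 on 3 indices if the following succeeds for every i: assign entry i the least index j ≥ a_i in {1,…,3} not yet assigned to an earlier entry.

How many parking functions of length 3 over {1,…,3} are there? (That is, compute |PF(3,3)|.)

|PF| = (4−3)·4^(3−1) = 1·16 = 16
Check (1,2,1) → sorted (1,1,2): b_i ≤ i ∀i, a PF.

16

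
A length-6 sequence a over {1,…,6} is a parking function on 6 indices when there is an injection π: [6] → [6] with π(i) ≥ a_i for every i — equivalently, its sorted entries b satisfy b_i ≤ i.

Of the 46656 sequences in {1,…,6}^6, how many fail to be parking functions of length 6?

|PF(6,6)| = (6+1−6)·(6+1)^{6−1} = 1·16807 = 16807 (Konheim–Weiss)
Example (4,1,3,5,6,6) → sorted (1,3,4,5,6,6): b_2=3>2, not a PF.
So 46656 − 16807 = 29849 fail.

29849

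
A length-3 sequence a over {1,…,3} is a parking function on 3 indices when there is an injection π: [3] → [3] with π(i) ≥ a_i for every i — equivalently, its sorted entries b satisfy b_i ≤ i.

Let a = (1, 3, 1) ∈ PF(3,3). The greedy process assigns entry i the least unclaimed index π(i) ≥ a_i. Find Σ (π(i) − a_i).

Σπ = 6 ({1..3} each once); Σa = 1+3+1 = 5; disp = 6−5 = 1.

1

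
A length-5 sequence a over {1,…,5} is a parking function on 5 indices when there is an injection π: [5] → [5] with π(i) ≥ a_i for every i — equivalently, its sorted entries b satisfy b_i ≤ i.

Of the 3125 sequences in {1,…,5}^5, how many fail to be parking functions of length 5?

1829

#PF = 1·6^4 = 1 · 1296 = 1296 [KW]
Example (5,4,4,5,4) → sorted (4,4,4,5,5): b_1=4>1, not a PF.
So 3125 − 1296 = 1829 fail.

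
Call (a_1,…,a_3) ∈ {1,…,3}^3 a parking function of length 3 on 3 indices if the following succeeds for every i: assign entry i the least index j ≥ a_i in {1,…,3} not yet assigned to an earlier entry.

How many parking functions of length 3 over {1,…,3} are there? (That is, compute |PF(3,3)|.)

Count = (3+1−3)·(3+1)^{3−1} = 1 · 16 = 16
Check (1,3,1) → sorted (1,1,3): b_i ≤ i ∀i, a PF.

16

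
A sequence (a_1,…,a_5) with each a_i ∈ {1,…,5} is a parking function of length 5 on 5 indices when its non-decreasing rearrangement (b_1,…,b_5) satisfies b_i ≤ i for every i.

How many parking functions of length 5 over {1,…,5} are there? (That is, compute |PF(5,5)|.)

1296

|PF| = 1·6^4 = 1 · 1296 = 1296 (Pollak)
E.g. (1,3,3,2,2) → sorted (1,2,2,3,3): b_i ≤ i ∀i, a PF.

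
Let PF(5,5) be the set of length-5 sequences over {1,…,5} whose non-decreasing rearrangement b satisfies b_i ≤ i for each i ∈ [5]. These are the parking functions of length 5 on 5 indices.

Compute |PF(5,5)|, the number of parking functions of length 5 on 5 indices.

Count = 1·6^4 = 1×1296 = 1296
One tuple (1,4,4,1,3) → sorted (1,1,3,4,4): b_i ≤ i ∀i, a PF.

1296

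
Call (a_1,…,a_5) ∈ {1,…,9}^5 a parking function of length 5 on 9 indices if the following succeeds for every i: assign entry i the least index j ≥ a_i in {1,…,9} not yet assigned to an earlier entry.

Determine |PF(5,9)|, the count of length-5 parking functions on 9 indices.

Count = 5·10^4 = 5 · 10000 = 50000
E.g. (3,8,6,9,5) → sorted (3,5,6,8,9): b_i ≤ 4+i ∀i, a PF.

50000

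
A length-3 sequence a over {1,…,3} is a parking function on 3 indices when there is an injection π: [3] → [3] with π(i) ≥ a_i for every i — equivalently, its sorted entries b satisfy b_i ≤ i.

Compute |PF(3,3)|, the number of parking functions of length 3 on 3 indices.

16

#PF = (4−3)·4^(3−1) = 1·16 = 16
One tuple (1,1,1) → sorted (1,1,1): b_i ≤ i ∀i, a PF.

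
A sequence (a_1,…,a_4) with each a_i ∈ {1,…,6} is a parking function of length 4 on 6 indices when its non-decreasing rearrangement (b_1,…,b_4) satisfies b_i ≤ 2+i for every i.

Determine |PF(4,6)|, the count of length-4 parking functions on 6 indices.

#PF = (7−4)·7^(4−1) = 3 · 343 = 1029 [KW]
E.g. (3,1,5,2) → sorted (1,2,3,5): b_i ≤ 2+i ∀i, a PF.

1029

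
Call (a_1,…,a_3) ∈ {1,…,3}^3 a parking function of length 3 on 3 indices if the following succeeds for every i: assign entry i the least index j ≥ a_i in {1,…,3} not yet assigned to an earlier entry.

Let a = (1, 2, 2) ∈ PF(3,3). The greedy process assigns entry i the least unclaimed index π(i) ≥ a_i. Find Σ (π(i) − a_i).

1

Σπ = 6 ({1..3} each once); Σa = 1+2+2 = 5; disp = 6−5 = 1.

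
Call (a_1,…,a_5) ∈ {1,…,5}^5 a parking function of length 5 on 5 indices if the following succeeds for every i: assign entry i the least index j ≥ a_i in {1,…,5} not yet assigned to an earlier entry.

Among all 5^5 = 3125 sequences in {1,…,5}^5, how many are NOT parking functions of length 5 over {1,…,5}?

1829

|PF| = 1·6^4 = 1×1296 = 1296 [KW]
Check (4,5,5,3,5) → sorted (3,4,5,5,5): b_1=3>1, not a PF.
5^5 − 1296 = 3125 − 1296 = 1829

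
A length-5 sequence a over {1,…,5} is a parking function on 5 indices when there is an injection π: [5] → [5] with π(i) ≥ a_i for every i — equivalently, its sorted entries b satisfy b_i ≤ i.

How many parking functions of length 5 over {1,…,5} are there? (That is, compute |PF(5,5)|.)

1296

|PF(5,5)| = 1·6^4 = 1·1296 = 1296 [KW]
Example (2,4,1,2,4) → sorted (1,2,2,4,4): b_i ≤ i ∀i, a PF.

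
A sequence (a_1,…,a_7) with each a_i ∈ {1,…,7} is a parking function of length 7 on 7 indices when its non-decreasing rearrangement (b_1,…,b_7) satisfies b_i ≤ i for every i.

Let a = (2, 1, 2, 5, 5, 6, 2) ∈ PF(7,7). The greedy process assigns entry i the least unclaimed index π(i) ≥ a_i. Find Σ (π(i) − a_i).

5

Σπ = 28 ({1..7} each once); Σa = 2+1+2+5+5+6+2 = 23; disp = 28−23 = 5.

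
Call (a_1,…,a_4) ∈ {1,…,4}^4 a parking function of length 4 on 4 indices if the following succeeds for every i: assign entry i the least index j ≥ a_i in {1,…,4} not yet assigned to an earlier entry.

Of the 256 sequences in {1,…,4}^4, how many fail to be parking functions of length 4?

131

|PF| = 1·5^3 = 1×125 = 125 (Konheim–Weiss)
One tuple (4,3,4,1) → sorted (1,3,4,4): b_2=3>2, not a PF.
4^4 − 125 = 256 − 125 = 131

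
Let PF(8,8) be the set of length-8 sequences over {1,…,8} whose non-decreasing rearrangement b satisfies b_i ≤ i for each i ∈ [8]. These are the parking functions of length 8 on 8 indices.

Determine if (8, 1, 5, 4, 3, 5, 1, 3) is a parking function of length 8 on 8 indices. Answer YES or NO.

YES

Rearranged: b = (1, 1, 3, 3, 4, 5, 5, 8).
  b_1=1 ≤ 1
  b_2=1 ≤ 2
  b_3=3 ≤ 3
  b_4=3 ≤ 4
  b_5=4 ≤ 5
  b_6=5 ≤ 6
  b_7=5 ≤ 7
  b_8=8 ≤ 8
All bounds hold ⇒ YES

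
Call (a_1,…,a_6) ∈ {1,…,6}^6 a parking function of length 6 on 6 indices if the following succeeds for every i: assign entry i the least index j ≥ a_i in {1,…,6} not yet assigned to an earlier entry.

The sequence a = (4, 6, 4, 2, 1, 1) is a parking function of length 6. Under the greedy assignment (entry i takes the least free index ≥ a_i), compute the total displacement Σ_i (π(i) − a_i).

3

Σπ = 6·7/2 = 21 (π permutes [6]); Σa = 4+6+4+2+1+1 = 18; disp = 21−18 = 3.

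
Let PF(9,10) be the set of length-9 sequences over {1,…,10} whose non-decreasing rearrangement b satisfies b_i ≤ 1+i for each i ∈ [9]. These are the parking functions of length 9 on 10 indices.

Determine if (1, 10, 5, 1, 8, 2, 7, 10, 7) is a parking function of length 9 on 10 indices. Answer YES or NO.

Order a: b = (1, 1, 2, 5, 7, 7, 8, 10, 10).
  b_1=1 ≤ 2
  b_2=1 ≤ 3
  b_3=2 ≤ 4
  b_4=5 ≤ 5
  b_5=7 > 6
  fails at i=5 ⇒ NO

NO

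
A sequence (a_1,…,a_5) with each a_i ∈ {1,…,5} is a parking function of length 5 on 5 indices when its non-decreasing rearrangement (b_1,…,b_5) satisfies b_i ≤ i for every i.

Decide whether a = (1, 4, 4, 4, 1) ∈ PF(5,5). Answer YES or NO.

Order a: b = (1, 1, 4, 4, 4).
  b_1=1 ≤ 1
  b_2=1 ≤ 2
  b_3=4 > 3
  fails at i=3 ⇒ NO

NO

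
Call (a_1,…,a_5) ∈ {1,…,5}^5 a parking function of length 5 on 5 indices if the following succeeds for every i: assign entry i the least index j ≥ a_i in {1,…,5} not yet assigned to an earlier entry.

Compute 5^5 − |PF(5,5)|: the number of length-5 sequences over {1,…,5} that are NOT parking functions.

|PF(5,5)| = (6−5)·6^(5−1) = 1×1296 = 1296 (Konheim–Weiss)
E.g. (4,5,5,5,2) → sorted (2,4,5,5,5): b_1=2>1, not a PF.
So 3125 − 1296 = 1829 fail.

1829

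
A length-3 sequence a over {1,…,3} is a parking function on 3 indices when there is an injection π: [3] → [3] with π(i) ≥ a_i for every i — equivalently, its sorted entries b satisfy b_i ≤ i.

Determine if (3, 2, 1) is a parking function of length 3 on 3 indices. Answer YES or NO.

YES

Rearranged: b = (1, 2, 3).
  b_1=1 ≤ 1
  b_2=2 ≤ 2
  b_3=3 ≤ 3
All bounds hold ⇒ YES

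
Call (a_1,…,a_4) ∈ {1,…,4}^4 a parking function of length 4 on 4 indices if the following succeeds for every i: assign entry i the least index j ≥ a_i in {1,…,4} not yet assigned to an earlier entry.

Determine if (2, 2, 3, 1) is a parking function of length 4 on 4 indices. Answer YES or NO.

Order a: b = (1, 2, 2, 3).
  b_1=1 ≤ 1
  b_2=2 ≤ 2
  b_3=2 ≤ 3
  b_4=3 ≤ 4
All bounds hold ⇒ YES

YES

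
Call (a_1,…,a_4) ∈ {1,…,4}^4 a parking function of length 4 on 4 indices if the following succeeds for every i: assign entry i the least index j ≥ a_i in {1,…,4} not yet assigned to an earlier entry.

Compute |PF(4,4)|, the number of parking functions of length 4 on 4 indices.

Count = (5−4)·5^(4−1) = 1·125 = 125 (Konheim–Weiss)
E.g. (3,2,2,1) → sorted (1,2,2,3): b_i ≤ i ∀i, a PF.

125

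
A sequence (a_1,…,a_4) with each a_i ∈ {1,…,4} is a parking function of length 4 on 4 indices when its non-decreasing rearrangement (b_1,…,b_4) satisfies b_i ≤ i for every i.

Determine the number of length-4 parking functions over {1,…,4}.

#PF = (5−4)·5^(4−1) = 1 · 125 = 125 (Konheim–Weiss)
Check (1,1,1,4) → sorted (1,1,1,4): b_i ≤ i ∀i, a PF.

125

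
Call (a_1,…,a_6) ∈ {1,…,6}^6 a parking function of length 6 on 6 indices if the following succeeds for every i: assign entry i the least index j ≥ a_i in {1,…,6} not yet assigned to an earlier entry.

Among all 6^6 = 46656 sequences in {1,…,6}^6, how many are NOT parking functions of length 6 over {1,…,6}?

|PF| = (7−6)·7^(6−1) = 1×16807 = 16807
One tuple (2,1,6,6,5,5) → sorted (1,2,5,5,6,6): b_3=5>3, not a PF.
6^6 − 16807 = 46656 − 16807 = 29849

29849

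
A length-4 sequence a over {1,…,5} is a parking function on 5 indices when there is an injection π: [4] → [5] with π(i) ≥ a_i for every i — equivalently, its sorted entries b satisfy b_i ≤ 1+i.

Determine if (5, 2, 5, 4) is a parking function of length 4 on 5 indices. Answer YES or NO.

NO

Order a: b = (2, 4, 5, 5).
  b_1=2 ≤ 2
  b_2=4 > 3
  fails at i=2 ⇒ NO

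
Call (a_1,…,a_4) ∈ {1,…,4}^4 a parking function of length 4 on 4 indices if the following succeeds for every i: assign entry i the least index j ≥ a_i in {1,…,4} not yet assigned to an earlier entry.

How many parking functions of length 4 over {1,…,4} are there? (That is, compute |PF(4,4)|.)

|PF| = 1·5^3 = 1×125 = 125 (Pollak)
One tuple (1,1,3,4) → sorted (1,1,3,4): b_i ≤ i ∀i, a PF.

125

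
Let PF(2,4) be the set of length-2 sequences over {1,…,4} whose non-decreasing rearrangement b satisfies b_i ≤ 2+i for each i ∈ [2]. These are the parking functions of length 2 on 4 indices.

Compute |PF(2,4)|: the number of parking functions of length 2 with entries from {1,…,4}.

15

|PF| = 3·5^1 = 3·5 = 15
E.g. (2,4) → sorted (2,4): b_i ≤ 2+i ∀i, a PF.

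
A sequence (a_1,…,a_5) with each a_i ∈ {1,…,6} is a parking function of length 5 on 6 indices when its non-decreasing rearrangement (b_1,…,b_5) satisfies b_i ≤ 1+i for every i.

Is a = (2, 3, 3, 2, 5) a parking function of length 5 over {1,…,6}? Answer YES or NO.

YES

Rearranged: b = (2, 2, 3, 3, 5).
  b_1=2 ≤ 2
  b_2=2 ≤ 3
  b_3=3 ≤ 4
  b_4=3 ≤ 5
  b_5=5 ≤ 6
All bounds hold ⇒ YES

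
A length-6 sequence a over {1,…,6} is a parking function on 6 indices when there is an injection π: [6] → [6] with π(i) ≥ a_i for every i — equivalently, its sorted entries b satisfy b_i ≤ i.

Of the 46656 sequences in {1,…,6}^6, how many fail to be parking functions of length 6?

|PF(6,6)| = (7−6)·7^(6−1) = 1 · 16807 = 16807
E.g. (6,3,6,5,3,6) → sorted (3,3,5,6,6,6): b_1=3>1, not a PF.
So 46656 − 16807 = 29849 fail.

29849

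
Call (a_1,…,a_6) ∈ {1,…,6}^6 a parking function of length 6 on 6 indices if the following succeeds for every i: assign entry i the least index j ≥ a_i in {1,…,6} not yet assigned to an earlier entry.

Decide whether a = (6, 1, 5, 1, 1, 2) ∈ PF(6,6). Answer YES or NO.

YES

Rearranged: b = (1, 1, 1, 2, 5, 6).
  b_1=1 ≤ 1
  b_2=1 ≤ 2
  b_3=1 ≤ 3
  b_4=2 ≤ 4
  b_5=5 ≤ 5
  b_6=6 ≤ 6
All bounds hold ⇒ YES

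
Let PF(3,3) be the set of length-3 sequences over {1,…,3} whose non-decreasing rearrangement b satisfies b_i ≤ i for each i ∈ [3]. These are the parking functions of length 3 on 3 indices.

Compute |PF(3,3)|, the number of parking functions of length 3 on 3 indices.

16

|PF| = (3−3+1)·(3+1)^(3−1) = 1·16 = 16 (Konheim–Weiss)
One tuple (2,1,3) → sorted (1,2,3): b_i ≤ i ∀i, a PF.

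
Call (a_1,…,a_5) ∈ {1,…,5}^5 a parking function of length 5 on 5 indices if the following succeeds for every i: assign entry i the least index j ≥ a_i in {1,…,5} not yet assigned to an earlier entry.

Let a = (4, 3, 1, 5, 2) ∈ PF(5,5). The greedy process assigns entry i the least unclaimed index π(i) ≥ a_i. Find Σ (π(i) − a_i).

Σπ = 15 ({1..5} each once); Σa = 4+3+1+5+2 = 15; disp = 15−15 = 0.

0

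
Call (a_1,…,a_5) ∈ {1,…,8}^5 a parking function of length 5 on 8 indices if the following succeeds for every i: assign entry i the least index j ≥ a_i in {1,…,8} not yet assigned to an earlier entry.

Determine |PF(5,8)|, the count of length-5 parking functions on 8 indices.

#PF = 4·9^4 = 4 · 6561 = 26244 (Pollak)
Check (2,1,2,1,5) → sorted (1,1,2,2,5): b_i ≤ 3+i ∀i, a PF.

26244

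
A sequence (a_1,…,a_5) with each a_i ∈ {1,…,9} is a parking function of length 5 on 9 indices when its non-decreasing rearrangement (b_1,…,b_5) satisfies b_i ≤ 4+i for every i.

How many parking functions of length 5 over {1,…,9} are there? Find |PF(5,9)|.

|PF(5,9)| = (10−5)·10^(5−1) = 5 · 10000 = 50000
E.g. (1,4,2,5,6) → sorted (1,2,4,5,6): b_i ≤ 4+i ∀i, a PF.

50000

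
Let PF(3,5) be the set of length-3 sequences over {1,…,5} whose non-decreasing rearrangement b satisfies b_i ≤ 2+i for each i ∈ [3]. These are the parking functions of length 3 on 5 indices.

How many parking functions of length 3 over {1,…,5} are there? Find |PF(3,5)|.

Count = (5−3+1)·(5+1)^(3−1) = 3×36 = 108
Example (5,4,1) → sorted (1,4,5): b_i ≤ 2+i ∀i, a PF.

108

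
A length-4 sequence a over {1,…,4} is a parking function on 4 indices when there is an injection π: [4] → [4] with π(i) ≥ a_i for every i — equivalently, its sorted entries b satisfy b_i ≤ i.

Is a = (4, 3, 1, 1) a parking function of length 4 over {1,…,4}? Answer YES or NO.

Rearranged: b = (1, 1, 3, 4).
  b_1=1 ≤ 1
  b_2=1 ≤ 2
  b_3=3 ≤ 3
  b_4=4 ≤ 4
All bounds hold ⇒ YES

YES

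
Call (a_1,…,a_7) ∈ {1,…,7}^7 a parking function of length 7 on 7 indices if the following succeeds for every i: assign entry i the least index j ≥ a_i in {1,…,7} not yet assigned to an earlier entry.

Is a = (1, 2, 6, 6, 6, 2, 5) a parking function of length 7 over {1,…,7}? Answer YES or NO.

Order a: b = (1, 2, 2, 5, 6, 6, 6).
  b_1=1 ≤ 1
  b_2=2 ≤ 2
  b_3=2 ≤ 3
  b_4=5 > 4
  fails at i=4 ⇒ NO

NO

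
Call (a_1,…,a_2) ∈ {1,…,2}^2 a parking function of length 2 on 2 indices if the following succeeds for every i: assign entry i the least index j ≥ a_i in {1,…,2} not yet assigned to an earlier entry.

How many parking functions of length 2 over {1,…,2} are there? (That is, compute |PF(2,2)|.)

Count = (2+1−2)·(2+1)^{2−1} = 1·3 = 3 [KW]
E.g. (1,2) → sorted (1,2): b_i ≤ i ∀i, a PF.

3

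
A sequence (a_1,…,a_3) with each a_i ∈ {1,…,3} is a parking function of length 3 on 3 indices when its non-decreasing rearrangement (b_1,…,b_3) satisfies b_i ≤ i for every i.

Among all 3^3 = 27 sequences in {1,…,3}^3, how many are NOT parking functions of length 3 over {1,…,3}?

#PF = 1·4^2 = 1·16 = 16 (Konheim–Weiss)
Example (2,3,3) → sorted (2,3,3): b_1=2>1, not a PF.
So 27 − 16 = 11 fail.

11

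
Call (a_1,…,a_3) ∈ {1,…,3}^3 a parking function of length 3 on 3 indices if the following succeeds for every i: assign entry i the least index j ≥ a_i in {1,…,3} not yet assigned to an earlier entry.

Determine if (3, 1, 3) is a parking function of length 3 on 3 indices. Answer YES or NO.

NO

Sorted: b = (1, 3, 3).
  b_1=1 ≤ 1
  b_2=3 > 2
  fails at i=2 ⇒ NO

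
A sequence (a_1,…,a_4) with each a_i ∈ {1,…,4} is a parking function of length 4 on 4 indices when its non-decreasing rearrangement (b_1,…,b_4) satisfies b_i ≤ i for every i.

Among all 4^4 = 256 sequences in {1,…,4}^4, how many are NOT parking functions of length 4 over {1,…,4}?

131

Count = (4+1−4)·(4+1)^{4−1} = 1 · 125 = 125
One tuple (4,3,4,4) → sorted (3,4,4,4): b_1=3>1, not a PF.
Total 256; non-PF = 256−125 = 131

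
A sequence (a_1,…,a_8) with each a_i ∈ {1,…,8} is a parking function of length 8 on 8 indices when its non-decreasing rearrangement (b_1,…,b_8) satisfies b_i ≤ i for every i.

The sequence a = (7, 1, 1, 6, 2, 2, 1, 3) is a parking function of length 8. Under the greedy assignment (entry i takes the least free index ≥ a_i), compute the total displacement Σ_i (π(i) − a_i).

Σπ(i) = 1+…+8 = 36; Σa = 7+1+1+6+2+2+1+3 = 23; disp = 36−23 = 13.

13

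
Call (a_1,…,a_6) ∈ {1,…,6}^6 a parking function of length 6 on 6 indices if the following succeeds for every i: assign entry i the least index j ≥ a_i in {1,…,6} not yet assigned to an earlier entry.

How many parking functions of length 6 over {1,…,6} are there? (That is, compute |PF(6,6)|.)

16807

Count = 1·7^5 = 1 · 16807 = 16807 [KW]
Check (1,3,2,1,2,4) → sorted (1,1,2,2,3,4): b_i ≤ i ∀i, a PF.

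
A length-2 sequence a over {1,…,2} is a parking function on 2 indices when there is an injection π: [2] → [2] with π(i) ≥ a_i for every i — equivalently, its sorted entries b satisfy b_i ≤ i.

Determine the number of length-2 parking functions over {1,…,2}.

3

#PF = 1·3^1 = 1×3 = 3 (Konheim–Weiss)
One tuple (1,1) → sorted (1,1): b_i ≤ i ∀i, a PF.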